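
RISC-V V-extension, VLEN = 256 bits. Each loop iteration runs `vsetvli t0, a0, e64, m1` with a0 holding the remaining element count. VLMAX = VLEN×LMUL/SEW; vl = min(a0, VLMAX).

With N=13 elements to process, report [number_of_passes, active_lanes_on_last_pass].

[iterations, last_vl] = [4, 1]

lanes per group: 256·1/64 = 4
N=13: ⌈13/4⌉ = 4 iters; last vl = 13 − 3×4 = 1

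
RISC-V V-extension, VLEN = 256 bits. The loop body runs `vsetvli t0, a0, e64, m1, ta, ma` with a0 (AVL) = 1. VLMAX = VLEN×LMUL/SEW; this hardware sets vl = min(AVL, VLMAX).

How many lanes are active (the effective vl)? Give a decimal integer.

vl = 1

VLMAX = VLEN×LMUL/SEW = 256×1/64 = 4
vl ← min(1, 4) = 1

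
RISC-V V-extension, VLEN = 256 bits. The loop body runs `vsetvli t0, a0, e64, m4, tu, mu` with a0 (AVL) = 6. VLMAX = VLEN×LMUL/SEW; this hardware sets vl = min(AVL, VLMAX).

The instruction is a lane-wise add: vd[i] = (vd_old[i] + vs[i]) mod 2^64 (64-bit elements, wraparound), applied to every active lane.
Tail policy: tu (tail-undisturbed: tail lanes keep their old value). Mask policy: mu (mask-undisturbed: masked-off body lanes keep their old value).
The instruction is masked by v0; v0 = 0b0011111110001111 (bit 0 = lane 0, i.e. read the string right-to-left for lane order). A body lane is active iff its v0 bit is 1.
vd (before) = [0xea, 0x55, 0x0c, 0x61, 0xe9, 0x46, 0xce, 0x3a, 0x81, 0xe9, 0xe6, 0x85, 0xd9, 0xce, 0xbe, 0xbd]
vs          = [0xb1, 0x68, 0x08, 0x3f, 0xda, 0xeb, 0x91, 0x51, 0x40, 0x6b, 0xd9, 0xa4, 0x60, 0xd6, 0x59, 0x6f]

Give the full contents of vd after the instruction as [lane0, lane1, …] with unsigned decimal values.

vd = [411, 189, 20, 160, 233, 70, 206, 58, 129, 233, 230, 133, 217, 206, 190, 189]

lanes per group: 256·4/64 = 16
AVL=6 ≤ VLMAX=16, so vl = 6
lane  0: add(0xea,0xb1) ⇒ 0x19b
lane  1: add(0x55,0x68) ⇒ 0xbd
lane  2: add(0x0c,0x08) ⇒ 0x14
lane  3: add(0x61,0x3f) ⇒ 0xa0
lane  4: mask-off/keep ⇒ 0xe9
lane  5: mask-off/keep ⇒ 0x46
lane  6: tail/keep ⇒ 0xce
lane  7: tail/keep ⇒ 0x3a
lane  8: tail/keep ⇒ 0x81
lane  9: tail/keep ⇒ 0xe9
lane 10: tail/keep ⇒ 0xe6
lane 11: tail/keep ⇒ 0x85
lane 12: tail/keep ⇒ 0xd9
lane 13: tail/keep ⇒ 0xce
lane 14: tail/keep ⇒ 0xbe
lane 15: tail/keep ⇒ 0xbd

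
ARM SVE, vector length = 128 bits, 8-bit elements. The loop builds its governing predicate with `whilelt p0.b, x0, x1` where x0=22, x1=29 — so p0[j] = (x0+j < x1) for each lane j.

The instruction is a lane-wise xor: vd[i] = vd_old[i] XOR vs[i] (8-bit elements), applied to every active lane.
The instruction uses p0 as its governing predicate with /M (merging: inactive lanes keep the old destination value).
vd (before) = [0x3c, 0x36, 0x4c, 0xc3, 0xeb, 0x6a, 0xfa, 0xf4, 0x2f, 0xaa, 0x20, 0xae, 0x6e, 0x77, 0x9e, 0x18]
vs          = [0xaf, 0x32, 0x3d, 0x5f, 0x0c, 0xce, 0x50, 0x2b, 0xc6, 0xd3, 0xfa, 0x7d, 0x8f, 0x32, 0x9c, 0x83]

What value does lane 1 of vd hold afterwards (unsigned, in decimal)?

vd[1] = 4

register lanes = 128/8 = 16
p0[j] = (22+j < 29); true for j=0..6 → 7 lanes set
  i=0: xor(0x3c,0xaf) → 147
  i=1: xor(0x36,0x32) → 4
  i=2: xor(0x4c,0x3d) → 113
  i=3: xor(0xc3,0x5f) → 156
  i=4: xor(0xeb,0x0c) → 231
  i=5: xor(0x6a,0xce) → 164
  i=6: xor(0xfa,0x50) → 170
  i=7: tail/keep → 244
  i=8: tail/keep → 47
  i=9: tail/keep → 170
  i=10: tail/keep → 32
  i=11: tail/keep → 174
  i=12: tail/keep → 110
  i=13: tail/keep → 119
  i=14: tail/keep → 158
  i=15: tail/keep → 24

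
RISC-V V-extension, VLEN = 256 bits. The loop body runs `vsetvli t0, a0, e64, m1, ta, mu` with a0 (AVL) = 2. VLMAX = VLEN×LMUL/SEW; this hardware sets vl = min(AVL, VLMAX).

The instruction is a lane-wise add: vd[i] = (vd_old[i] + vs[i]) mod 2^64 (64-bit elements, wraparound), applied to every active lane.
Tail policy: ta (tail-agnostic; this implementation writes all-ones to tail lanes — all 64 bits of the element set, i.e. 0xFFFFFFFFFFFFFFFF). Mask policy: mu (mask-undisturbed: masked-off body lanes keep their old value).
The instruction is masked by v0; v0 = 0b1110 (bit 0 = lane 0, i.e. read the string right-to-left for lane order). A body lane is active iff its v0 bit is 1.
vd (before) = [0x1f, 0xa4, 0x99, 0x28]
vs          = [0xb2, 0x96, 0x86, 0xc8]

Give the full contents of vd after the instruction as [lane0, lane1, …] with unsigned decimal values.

vd = [31, 314, 18446744073709551615, 18446744073709551615]

VLMAX = (256 × 1) / 64 = 4 lanes
vl ← min(2, 4) = 2
lane  0: mask-off/keep ⇒ 0x1f
lane  1: add(0xa4,0x96) ⇒ 0x13a
lane  2: tail/ones ⇒ 0xffffffffffffffff
lane  3: tail/ones ⇒ 0xffffffffffffffff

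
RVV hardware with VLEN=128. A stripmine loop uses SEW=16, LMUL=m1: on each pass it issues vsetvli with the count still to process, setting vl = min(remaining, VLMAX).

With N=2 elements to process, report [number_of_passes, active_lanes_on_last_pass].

[iterations, last_vl] = [1, 2]

VLMAX = VLEN×LMUL/SEW = 128×1/16 = 8
N=2: ⌈2/8⌉ = 1 iters; last vl = 2 − 0×8 = 2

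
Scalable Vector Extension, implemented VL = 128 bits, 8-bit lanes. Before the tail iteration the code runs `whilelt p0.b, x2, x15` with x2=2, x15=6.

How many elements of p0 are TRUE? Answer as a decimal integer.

vl = 4

128-bit reg / 8-bit elem → 16 lanes
active while 2+j < 6, i.e. j ∈ [0,4) capped at 16 ⇒ 4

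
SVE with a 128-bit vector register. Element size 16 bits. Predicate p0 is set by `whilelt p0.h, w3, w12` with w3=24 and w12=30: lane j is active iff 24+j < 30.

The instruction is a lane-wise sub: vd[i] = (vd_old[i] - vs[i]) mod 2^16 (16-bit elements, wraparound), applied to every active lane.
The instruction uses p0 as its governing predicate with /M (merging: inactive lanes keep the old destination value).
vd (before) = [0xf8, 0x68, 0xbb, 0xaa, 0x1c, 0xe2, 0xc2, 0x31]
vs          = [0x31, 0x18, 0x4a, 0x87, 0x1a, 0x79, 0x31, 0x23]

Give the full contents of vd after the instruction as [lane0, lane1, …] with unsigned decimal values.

register lanes = 128/16 = 8
whilelt: lane j active iff 24+j < 30 → j < 6 → 6 active
vd[0] sub(0xf8,0x31) -> 0xc7
vd[1] sub(0x68,0x18) -> 0x50
vd[2] sub(0xbb,0x4a) -> 0x71
vd[3] sub(0xaa,0x87) -> 0x23
vd[4] sub(0x1c,0x1a) -> 0x02
vd[5] sub(0xe2,0x79) -> 0x69
vd[6] tail/keep -> 0xc2
vd[7] tail/keep -> 0x31

vd = [199, 80, 113, 35, 2, 105, 194, 49]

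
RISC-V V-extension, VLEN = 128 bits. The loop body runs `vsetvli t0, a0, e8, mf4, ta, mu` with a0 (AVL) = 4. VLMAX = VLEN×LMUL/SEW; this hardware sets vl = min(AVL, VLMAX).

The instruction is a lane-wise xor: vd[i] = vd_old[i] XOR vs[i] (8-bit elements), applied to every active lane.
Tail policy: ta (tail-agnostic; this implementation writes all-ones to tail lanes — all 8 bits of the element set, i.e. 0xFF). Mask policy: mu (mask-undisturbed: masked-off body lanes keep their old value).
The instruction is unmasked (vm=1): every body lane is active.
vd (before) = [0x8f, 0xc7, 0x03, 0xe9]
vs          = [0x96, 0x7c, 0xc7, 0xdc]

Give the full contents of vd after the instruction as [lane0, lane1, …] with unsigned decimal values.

VLMAX = VLEN×LMUL/SEW = 128×1/4/8 = 4
vl = min(AVL, VLMAX) = min(4, 4) = 4
  i=0: xor(0x8f,0x96) → 25
  i=1: xor(0xc7,0x7c) → 187
  i=2: xor(0x03,0xc7) → 196
  i=3: xor(0xe9,0xdc) → 53

vd = [25, 187, 196, 53]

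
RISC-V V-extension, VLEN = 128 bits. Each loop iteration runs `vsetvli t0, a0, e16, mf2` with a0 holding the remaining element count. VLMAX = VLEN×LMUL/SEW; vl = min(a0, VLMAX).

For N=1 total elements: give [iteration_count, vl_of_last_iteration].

[iterations, last_vl] = [1, 1]

VLMAX = VLEN×LMUL/SEW = 128×1/2/16 = 4
1 elements at 4/iter → 1 passes, remainder 1 on the last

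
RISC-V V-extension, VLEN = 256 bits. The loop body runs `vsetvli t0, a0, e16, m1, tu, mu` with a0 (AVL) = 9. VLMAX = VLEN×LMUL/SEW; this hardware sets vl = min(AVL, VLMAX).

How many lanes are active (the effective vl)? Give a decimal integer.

vl = 9

VLMAX = VLEN×LMUL/SEW = 256×1/16 = 16
vl = min(AVL, VLMAX) = min(9, 16) = 9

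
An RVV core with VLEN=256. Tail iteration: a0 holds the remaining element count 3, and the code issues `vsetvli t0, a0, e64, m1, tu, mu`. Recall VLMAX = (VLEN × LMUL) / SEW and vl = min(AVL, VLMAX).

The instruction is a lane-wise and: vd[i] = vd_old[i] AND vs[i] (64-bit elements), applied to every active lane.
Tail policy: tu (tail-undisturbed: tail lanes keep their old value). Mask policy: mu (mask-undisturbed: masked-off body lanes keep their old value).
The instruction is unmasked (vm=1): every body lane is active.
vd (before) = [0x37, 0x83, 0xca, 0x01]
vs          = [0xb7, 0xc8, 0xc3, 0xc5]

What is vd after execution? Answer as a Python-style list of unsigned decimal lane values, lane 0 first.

vd = [55, 128, 194, 1]

VLMAX = (256 × 1) / 64 = 4 lanes
vl ← min(3, 4) = 3
  i=0: and(0x37,0xb7) → 55
  i=1: and(0x83,0xc8) → 128
  i=2: and(0xca,0xc3) → 194
  i=3: tail/keep → 1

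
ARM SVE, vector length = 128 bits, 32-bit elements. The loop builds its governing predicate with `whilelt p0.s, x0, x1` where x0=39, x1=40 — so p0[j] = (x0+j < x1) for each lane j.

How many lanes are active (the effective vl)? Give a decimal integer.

128-bit reg / 32-bit elem → 4 lanes
active while 39+j < 40, i.e. j ∈ [0,1) capped at 4 ⇒ 1

vl = 1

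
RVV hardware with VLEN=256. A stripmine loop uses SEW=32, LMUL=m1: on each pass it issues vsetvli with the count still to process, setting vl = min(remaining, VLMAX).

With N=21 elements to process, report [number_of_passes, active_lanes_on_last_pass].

lanes per group: 256·1/32 = 8
iterations = ceil(21/8) = 3; final-pass vl = 5

[iterations, last_vl] = [3, 5]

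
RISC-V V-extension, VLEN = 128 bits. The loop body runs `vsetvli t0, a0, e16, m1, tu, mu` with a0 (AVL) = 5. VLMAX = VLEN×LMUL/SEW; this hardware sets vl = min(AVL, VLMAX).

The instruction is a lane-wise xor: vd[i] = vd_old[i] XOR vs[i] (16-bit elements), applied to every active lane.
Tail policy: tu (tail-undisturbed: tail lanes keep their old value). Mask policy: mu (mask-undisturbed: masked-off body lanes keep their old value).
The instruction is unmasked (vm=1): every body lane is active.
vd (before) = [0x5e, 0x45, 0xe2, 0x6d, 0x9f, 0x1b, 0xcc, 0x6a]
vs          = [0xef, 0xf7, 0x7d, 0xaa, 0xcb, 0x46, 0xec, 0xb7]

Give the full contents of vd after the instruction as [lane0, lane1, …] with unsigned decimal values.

vd = [177, 178, 159, 199, 84, 27, 204, 106]

VLMAX = VLEN×LMUL/SEW = 128×1/16 = 8
vl = min(AVL, VLMAX) = min(5, 8) = 5
  i=0: xor(0x5e,0xef) → 177
  i=1: xor(0x45,0xf7) → 178
  i=2: xor(0xe2,0x7d) → 159
  i=3: xor(0x6d,0xaa) → 199
  i=4: xor(0x9f,0xcb) → 84
  i=5: tail/keep → 27
  i=6: tail/keep → 204
  i=7: tail/keep → 106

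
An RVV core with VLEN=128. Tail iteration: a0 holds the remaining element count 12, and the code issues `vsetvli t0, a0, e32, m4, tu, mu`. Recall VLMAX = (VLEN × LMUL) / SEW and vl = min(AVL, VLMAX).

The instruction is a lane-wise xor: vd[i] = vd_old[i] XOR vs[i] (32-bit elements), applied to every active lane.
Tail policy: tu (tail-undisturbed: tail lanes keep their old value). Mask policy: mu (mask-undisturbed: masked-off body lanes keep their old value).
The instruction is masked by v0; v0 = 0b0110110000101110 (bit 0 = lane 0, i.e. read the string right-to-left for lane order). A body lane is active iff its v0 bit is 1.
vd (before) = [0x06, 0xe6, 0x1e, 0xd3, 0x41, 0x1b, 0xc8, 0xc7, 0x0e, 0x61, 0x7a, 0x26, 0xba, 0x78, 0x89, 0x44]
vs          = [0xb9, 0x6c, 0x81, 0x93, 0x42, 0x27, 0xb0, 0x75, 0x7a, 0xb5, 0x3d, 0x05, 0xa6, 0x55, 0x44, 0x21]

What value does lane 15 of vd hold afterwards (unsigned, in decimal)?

vd[15] = 68

lanes per group: 128·4/32 = 16
vl = min(AVL, VLMAX) = min(12, 16) = 12
vd[0] mask-off/keep -> 0x06
vd[1] xor(0xe6,0x6c) -> 0x8a
vd[2] xor(0x1e,0x81) -> 0x9f
vd[3] xor(0xd3,0x93) -> 0x40
vd[4] mask-off/keep -> 0x41
vd[5] xor(0x1b,0x27) -> 0x3c
vd[6] mask-off/keep -> 0xc8
vd[7] mask-off/keep -> 0xc7
vd[8] mask-off/keep -> 0x0e
vd[9] mask-off/keep -> 0x61
vd[10] xor(0x7a,0x3d) -> 0x47
vd[11] xor(0x26,0x05) -> 0x23
vd[12] tail/keep -> 0xba
vd[13] tail/keep -> 0x78
vd[14] tail/keep -> 0x89
vd[15] tail/keep -> 0x44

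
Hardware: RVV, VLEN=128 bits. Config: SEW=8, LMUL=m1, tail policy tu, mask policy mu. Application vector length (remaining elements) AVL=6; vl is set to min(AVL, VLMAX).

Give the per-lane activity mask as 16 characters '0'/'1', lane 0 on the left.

VLMAX = (128 × 1) / 8 = 16 lanes
vl = min(AVL, VLMAX) = min(6, 16) = 6
bits (lane 0 leftmost): 1111110000000000

predicate = 1111110000000000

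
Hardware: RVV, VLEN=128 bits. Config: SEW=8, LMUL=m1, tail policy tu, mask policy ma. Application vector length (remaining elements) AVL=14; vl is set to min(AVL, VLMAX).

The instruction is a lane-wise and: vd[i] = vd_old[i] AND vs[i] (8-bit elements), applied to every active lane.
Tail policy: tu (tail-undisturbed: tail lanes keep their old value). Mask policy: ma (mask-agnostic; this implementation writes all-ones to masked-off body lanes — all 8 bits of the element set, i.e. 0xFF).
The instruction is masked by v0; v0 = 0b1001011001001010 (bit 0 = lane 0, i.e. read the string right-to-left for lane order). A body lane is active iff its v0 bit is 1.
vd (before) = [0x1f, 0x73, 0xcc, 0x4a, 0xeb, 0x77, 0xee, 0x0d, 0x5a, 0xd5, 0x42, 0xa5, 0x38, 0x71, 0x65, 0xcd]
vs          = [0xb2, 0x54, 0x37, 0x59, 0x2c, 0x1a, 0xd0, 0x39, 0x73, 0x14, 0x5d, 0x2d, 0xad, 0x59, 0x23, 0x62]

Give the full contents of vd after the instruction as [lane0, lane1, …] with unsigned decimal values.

vd = [255, 80, 255, 72, 255, 255, 192, 255, 255, 20, 64, 255, 40, 255, 101, 205]

lanes per group: 128·1/8 = 16
AVL=14 ≤ VLMAX=16, so vl = 14
  i=0: mask-off/ones → 255
  i=1: and(0x73,0x54) → 80
  i=2: mask-off/ones → 255
  i=3: and(0x4a,0x59) → 72
  i=4: mask-off/ones → 255
  i=5: mask-off/ones → 255
  i=6: and(0xee,0xd0) → 192
  i=7: mask-off/ones → 255
  i=8: mask-off/ones → 255
  i=9: and(0xd5,0x14) → 20
  i=10: and(0x42,0x5d) → 64
  i=11: mask-off/ones → 255
  i=12: and(0x38,0xad) → 40
  i=13: mask-off/ones → 255
  i=14: tail/keep → 101
  i=15: tail/keep → 205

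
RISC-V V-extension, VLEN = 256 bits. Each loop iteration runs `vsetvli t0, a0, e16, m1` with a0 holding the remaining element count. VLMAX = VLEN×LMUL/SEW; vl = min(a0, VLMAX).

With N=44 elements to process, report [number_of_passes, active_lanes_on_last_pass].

VLMAX = (256 × 1) / 16 = 16 lanes
N=44: ⌈44/16⌉ = 3 iters; last vl = 44 − 2×16 = 12

[iterations, last_vl] = [3, 12]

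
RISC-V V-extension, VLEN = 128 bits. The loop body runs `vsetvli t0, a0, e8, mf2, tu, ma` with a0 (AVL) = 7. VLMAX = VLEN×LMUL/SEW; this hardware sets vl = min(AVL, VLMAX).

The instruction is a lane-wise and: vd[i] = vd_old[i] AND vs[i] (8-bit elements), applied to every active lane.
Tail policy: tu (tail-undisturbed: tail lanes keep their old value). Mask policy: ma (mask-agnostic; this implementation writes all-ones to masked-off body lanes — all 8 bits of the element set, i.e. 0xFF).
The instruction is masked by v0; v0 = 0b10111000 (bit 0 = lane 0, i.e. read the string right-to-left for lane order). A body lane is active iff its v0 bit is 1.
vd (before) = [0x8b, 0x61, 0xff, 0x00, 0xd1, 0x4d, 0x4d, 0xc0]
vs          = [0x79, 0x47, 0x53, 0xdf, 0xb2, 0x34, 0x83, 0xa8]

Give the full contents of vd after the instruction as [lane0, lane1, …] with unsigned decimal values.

vd = [255, 255, 255, 0, 144, 4, 255, 192]

VLMAX = VLEN×LMUL/SEW = 128×1/2/8 = 8
AVL=7 ≤ VLMAX=8, so vl = 7
  i=0: mask-off/ones → 255
  i=1: mask-off/ones → 255
  i=2: mask-off/ones → 255
  i=3: and(0x00,0xdf) → 0
  i=4: and(0xd1,0xb2) → 144
  i=5: and(0x4d,0x34) → 4
  i=6: mask-off/ones → 255
  i=7: tail/keep → 192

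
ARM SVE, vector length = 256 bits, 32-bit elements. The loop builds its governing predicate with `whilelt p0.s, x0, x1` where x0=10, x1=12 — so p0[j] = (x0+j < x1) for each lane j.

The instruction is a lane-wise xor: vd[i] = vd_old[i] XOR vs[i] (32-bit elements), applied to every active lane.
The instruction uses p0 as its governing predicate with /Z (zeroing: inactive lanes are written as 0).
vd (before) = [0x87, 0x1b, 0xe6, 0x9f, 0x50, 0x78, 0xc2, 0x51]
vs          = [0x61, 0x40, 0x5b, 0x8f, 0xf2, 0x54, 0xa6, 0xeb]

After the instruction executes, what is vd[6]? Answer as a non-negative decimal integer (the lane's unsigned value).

lane count: 256 div 32 = 8
active while 10+j < 12, i.e. j ∈ [0,2) capped at 8 ⇒ 2
  i=0: xor(0x87,0x61) → 230
  i=1: xor(0x1b,0x40) → 91
  i=2: tail/zero → 0
  i=3: tail/zero → 0
  i=4: tail/zero → 0
  i=5: tail/zero → 0
  i=6: tail/zero → 0
  i=7: tail/zero → 0

vd[6] = 0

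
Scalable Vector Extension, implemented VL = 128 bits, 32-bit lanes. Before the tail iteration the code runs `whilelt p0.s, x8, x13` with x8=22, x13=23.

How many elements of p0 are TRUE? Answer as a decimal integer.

vl = 1

128-bit reg / 32-bit elem → 4 lanes
active while 22+j < 23, i.e. j ∈ [0,1) capped at 4 ⇒ 1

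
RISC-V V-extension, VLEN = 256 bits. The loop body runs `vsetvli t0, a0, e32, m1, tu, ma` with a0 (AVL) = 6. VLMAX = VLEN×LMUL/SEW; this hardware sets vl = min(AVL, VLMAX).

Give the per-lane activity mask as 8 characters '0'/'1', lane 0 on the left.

VLMAX = VLEN×LMUL/SEW = 256×1/32 = 8
vl = min(AVL, VLMAX) = min(6, 8) = 6
bits (lane 0 leftmost): 11111100

predicate = 11111100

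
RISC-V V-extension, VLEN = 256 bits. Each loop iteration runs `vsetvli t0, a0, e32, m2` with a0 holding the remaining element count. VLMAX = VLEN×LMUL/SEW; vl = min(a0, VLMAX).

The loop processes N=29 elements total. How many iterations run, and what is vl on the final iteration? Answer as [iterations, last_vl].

[iterations, last_vl] = [2, 13]

VLMAX = (256 × 2) / 32 = 16 lanes
iterations = ceil(29/16) = 2; final-pass vl = 13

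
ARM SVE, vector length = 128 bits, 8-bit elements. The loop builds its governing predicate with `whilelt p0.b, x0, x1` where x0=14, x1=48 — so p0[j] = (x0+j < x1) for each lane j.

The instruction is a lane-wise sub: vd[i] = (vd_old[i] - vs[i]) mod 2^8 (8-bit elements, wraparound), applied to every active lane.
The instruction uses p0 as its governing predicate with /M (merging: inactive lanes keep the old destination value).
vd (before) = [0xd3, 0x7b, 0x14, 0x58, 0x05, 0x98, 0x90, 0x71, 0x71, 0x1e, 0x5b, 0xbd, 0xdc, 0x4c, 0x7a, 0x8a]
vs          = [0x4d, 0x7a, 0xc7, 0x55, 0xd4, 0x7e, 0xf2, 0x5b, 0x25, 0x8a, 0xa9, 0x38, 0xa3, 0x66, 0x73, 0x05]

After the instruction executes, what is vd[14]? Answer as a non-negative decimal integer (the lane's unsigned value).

register lanes = 128/8 = 16
whilelt: lane j active iff 14+j < 48 → j < 34 → 16 active
[0] sub(0xd3,0x4d) = 0x86
[1] sub(0x7b,0x7a) = 0x01
[2] sub(0x14,0xc7) = 0x4d
[3] sub(0x58,0x55) = 0x03
[4] sub(0x05,0xd4) = 0x31
[5] sub(0x98,0x7e) = 0x1a
[6] sub(0x90,0xf2) = 0x9e
[7] sub(0x71,0x5b) = 0x16
[8] sub(0x71,0x25) = 0x4c
[9] sub(0x1e,0x8a) = 0x94
[10] sub(0x5b,0xa9) = 0xb2
[11] sub(0xbd,0x38) = 0x85
[12] sub(0xdc,0xa3) = 0x39
[13] sub(0x4c,0x66) = 0xe6
[14] sub(0x7a,0x73) = 0x07
[15] sub(0x8a,0x05) = 0x85

vd[14] = 7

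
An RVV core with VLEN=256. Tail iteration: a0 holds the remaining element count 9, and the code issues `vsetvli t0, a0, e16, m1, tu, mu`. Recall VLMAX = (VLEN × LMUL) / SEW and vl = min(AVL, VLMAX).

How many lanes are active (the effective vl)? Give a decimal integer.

vl = 9

VLMAX = VLEN×LMUL/SEW = 256×1/16 = 16
vl ← min(9, 16) = 9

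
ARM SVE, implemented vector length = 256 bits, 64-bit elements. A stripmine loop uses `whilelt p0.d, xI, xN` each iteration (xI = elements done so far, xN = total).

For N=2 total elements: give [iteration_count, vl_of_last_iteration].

register lanes = 256/64 = 4
iterations = ceil(2/4) = 1; final-pass vl = 2

[iterations, last_vl] = [1, 2]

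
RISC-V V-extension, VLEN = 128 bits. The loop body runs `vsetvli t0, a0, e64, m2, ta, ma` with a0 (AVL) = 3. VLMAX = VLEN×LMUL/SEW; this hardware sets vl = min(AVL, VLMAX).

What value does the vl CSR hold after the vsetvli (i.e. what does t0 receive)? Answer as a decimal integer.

vl = 3

lanes per group: 128·2/64 = 4
vl ← min(3, 4) = 3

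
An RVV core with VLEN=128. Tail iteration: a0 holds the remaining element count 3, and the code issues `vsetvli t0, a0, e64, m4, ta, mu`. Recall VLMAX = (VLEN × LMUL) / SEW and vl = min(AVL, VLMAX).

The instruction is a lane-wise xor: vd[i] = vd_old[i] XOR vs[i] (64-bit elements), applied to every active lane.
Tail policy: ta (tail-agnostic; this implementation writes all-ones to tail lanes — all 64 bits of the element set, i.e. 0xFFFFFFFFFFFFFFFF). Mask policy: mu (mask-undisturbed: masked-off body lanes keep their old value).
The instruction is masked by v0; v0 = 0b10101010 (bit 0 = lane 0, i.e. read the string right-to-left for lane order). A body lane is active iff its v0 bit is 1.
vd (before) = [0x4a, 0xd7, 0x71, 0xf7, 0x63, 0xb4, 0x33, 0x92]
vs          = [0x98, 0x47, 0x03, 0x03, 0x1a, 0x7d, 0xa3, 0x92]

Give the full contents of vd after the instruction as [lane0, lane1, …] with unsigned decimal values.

vd = [74, 144, 113, 18446744073709551615, 18446744073709551615, 18446744073709551615, 18446744073709551615, 18446744073709551615]

VLMAX = VLEN×LMUL/SEW = 128×4/64 = 8
vl = min(AVL, VLMAX) = min(3, 8) = 3
lane  0: mask-off/keep ⇒ 0x4a
lane  1: xor(0xd7,0x47) ⇒ 0x90
lane  2: mask-off/keep ⇒ 0x71
lane  3: tail/ones ⇒ 0xffffffffffffffff
lane  4: tail/ones ⇒ 0xffffffffffffffff
lane  5: tail/ones ⇒ 0xffffffffffffffff
lane  6: tail/ones ⇒ 0xffffffffffffffff
lane  7: tail/ones ⇒ 0xffffffffffffffff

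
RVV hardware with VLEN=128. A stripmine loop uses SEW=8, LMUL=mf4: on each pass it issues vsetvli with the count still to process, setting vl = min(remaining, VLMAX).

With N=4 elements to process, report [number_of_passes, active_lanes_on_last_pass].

VLMAX = VLEN×LMUL/SEW = 128×1/4/8 = 4
N=4: ⌈4/4⌉ = 1 iters; last vl = 4 − 0×4 = 4

[iterations, last_vl] = [1, 4]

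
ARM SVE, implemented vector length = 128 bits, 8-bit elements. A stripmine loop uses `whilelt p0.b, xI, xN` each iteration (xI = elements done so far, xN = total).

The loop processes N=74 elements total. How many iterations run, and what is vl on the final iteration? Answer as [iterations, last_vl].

[iterations, last_vl] = [5, 10]

lane count: 128 div 8 = 16
74 elements at 16/iter → 5 passes, remainder 10 on the last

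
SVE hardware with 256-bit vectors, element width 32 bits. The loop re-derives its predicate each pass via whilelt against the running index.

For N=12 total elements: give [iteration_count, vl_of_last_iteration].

[iterations, last_vl] = [2, 4]

256-bit reg / 32-bit elem → 8 lanes
iterations = ceil(12/8) = 2; final-pass vl = 4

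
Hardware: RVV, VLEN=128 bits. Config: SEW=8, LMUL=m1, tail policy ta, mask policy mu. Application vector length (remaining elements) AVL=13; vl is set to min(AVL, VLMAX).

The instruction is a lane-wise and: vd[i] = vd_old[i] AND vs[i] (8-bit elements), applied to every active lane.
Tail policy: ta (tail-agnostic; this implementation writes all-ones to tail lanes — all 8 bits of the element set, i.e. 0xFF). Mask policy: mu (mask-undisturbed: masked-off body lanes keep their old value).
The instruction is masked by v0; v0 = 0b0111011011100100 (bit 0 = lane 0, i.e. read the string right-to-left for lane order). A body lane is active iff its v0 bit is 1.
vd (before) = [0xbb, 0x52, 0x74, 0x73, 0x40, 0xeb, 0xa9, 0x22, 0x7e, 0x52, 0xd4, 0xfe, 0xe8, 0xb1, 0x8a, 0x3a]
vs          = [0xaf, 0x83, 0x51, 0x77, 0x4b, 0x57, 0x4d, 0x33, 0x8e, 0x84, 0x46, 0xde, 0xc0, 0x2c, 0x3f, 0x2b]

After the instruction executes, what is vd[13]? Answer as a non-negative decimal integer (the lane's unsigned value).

VLMAX = (128 × 1) / 8 = 16 lanes
vl ← min(13, 16) = 13
  i=0: mask-off/keep → 187
  i=1: mask-off/keep → 82
  i=2: and(0x74,0x51) → 80
  i=3: mask-off/keep → 115
  i=4: mask-off/keep → 64
  i=5: and(0xeb,0x57) → 67
  i=6: and(0xa9,0x4d) → 9
  i=7: and(0x22,0x33) → 34
  i=8: mask-off/keep → 126
  i=9: and(0x52,0x84) → 0
  i=10: and(0xd4,0x46) → 68
  i=11: mask-off/keep → 254
  i=12: and(0xe8,0xc0) → 192
  i=13: tail/ones → 255
  i=14: tail/ones → 255
  i=15: tail/ones → 255

vd[13] = 255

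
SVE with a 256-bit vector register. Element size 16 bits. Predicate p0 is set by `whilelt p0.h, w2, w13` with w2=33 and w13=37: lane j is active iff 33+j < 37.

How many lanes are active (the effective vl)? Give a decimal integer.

lane count: 256 div 16 = 16
p0[j] = (33+j < 37); true for j=0..3 → 4 lanes set

vl = 4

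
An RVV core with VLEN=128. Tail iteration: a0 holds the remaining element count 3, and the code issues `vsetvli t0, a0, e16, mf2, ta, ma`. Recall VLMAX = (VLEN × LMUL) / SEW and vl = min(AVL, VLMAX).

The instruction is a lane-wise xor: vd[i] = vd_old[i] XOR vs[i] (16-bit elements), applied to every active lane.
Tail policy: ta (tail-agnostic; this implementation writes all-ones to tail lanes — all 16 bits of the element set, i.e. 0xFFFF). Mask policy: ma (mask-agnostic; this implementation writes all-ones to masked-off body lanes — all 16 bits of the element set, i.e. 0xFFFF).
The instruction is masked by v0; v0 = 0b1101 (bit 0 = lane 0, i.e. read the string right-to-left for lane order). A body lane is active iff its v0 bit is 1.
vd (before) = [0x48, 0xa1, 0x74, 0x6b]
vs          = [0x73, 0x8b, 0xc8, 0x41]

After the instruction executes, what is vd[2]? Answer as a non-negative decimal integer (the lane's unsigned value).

VLMAX = VLEN×LMUL/SEW = 128×1/2/16 = 4
vl ← min(3, 4) = 3
lane  0: xor(0x48,0x73) ⇒ 0x3b
lane  1: mask-off/ones ⇒ 0xffff
lane  2: xor(0x74,0xc8) ⇒ 0xbc
lane  3: tail/ones ⇒ 0xffff

vd[2] = 188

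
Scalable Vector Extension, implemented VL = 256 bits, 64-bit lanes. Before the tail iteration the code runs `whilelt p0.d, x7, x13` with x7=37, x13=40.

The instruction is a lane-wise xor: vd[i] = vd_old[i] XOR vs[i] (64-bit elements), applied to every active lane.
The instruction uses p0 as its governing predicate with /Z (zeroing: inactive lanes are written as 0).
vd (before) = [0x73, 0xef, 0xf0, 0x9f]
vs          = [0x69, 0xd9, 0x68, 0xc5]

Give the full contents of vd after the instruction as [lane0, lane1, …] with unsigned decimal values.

vd = [26, 54, 152, 0]

register lanes = 256/64 = 4
whilelt: lane j active iff 37+j < 40 → j < 3 → 3 active
[0] xor(0x73,0x69) = 0x1a
[1] xor(0xef,0xd9) = 0x36
[2] xor(0xf0,0x68) = 0x98
[3] tail/zero = 0x00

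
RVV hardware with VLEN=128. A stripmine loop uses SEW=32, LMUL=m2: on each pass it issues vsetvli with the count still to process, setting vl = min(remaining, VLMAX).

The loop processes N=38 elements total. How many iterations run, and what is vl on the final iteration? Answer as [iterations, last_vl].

VLMAX = VLEN×LMUL/SEW = 128×2/32 = 8
N=38: ⌈38/8⌉ = 5 iters; last vl = 38 − 4×8 = 6

[iterations, last_vl] = [5, 6]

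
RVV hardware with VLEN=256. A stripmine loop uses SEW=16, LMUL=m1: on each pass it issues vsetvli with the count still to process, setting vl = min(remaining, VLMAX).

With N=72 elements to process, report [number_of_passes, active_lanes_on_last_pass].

lanes per group: 256·1/16 = 16
N=72: ⌈72/16⌉ = 5 iters; last vl = 72 − 4×16 = 8

[iterations, last_vl] = [5, 8]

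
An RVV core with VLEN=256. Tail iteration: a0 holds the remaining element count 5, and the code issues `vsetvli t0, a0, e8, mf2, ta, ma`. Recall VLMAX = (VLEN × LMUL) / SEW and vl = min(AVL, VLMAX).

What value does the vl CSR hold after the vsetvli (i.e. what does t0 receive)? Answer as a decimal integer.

lanes per group: 256·1/2/8 = 16
AVL=5 ≤ VLMAX=16, so vl = 5

vl = 5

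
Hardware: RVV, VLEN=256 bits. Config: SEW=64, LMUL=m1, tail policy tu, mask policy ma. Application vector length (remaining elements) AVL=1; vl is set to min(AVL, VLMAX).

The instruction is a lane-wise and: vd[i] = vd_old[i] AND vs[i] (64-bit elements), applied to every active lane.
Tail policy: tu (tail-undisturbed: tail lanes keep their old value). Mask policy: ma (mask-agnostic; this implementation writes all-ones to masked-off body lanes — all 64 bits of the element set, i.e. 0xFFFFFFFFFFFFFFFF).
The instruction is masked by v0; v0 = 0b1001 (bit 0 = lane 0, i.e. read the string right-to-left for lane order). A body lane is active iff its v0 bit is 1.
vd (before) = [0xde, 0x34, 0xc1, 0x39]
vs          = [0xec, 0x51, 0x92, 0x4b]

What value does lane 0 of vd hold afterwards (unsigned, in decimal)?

lanes per group: 256·1/64 = 4
vl ← min(1, 4) = 1
vd[0] and(0xde,0xec) -> 0xcc
vd[1] tail/keep -> 0x34
vd[2] tail/keep -> 0xc1
vd[3] tail/keep -> 0x39

vd[0] = 204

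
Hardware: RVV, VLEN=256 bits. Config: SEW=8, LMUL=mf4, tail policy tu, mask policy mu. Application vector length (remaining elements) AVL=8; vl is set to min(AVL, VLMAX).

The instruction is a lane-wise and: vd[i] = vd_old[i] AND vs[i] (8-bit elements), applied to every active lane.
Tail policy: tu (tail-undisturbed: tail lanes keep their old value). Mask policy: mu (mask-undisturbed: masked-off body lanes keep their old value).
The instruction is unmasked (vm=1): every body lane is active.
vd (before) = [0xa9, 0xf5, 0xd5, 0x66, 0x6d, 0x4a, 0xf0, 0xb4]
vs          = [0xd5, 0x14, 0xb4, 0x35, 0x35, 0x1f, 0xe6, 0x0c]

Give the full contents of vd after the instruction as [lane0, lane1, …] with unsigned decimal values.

vd = [129, 20, 148, 36, 37, 10, 224, 4]

VLMAX = VLEN×LMUL/SEW = 256×1/4/8 = 8
vl ← min(8, 8) = 8
  i=0: and(0xa9,0xd5) → 129
  i=1: and(0xf5,0x14) → 20
  i=2: and(0xd5,0xb4) → 148
  i=3: and(0x66,0x35) → 36
  i=4: and(0x6d,0x35) → 37
  i=5: and(0x4a,0x1f) → 10
  i=6: and(0xf0,0xe6) → 224
  i=7: and(0xb4,0x0c) → 4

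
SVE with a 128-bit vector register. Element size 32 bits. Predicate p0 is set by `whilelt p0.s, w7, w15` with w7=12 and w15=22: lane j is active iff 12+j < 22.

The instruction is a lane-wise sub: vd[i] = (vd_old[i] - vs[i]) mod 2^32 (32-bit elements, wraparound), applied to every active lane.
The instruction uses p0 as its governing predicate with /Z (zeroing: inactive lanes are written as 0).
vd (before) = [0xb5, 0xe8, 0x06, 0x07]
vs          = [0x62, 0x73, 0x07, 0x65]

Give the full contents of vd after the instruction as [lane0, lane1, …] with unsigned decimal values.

128-bit reg / 32-bit elem → 4 lanes
whilelt: lane j active iff 12+j < 22 → j < 10 → 4 active
lane  0: sub(0xb5,0x62) ⇒ 0x53
lane  1: sub(0xe8,0x73) ⇒ 0x75
lane  2: sub(0x06,0x07) ⇒ 0xffffffff
lane  3: sub(0x07,0x65) ⇒ 0xffffffa2

vd = [83, 117, 4294967295, 4294967202]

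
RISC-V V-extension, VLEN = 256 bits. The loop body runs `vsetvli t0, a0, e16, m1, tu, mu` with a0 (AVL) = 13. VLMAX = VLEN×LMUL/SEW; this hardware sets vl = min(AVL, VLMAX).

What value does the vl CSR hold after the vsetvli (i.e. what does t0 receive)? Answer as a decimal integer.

VLMAX = (256 × 1) / 16 = 16 lanes
vl ← min(13, 16) = 13

vl = 13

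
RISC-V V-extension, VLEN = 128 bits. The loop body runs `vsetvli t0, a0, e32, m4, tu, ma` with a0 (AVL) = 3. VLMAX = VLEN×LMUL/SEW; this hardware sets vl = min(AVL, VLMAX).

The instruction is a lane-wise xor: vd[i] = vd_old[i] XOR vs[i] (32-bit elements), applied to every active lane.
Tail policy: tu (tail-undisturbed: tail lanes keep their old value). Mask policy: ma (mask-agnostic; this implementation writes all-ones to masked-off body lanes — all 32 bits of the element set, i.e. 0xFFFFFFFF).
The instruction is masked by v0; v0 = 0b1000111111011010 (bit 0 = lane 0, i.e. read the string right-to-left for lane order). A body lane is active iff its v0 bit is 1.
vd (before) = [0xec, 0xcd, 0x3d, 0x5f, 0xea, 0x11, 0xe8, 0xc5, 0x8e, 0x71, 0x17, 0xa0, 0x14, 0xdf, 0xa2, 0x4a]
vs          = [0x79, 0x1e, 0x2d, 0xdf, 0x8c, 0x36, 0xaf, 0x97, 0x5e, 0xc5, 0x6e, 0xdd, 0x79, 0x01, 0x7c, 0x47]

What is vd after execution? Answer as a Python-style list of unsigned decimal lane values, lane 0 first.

VLMAX = VLEN×LMUL/SEW = 128×4/32 = 16
vl ← min(3, 16) = 3
  i=0: mask-off/ones → 4294967295
  i=1: xor(0xcd,0x1e) → 211
  i=2: mask-off/ones → 4294967295
  i=3: tail/keep → 95
  i=4: tail/keep → 234
  i=5: tail/keep → 17
  i=6: tail/keep → 232
  i=7: tail/keep → 197
  i=8: tail/keep → 142
  i=9: tail/keep → 113
  i=10: tail/keep → 23
  i=11: tail/keep → 160
  i=12: tail/keep → 20
  i=13: tail/keep → 223
  i=14: tail/keep → 162
  i=15: tail/keep → 74

vd = [4294967295, 211, 4294967295, 95, 234, 17, 232, 197, 142, 113, 23, 160, 20, 223, 162, 74]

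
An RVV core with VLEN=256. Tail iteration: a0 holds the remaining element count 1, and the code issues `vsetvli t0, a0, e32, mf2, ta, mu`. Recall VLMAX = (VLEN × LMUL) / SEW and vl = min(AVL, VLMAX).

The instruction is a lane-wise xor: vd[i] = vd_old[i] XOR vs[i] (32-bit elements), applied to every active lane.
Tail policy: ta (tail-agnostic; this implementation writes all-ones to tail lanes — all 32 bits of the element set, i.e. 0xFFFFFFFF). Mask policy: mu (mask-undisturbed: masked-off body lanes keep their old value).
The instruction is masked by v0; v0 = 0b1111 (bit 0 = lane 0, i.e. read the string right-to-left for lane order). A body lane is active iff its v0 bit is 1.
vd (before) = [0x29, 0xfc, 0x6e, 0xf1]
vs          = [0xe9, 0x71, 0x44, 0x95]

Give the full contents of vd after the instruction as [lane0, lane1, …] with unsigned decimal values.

VLMAX = VLEN×LMUL/SEW = 256×1/2/32 = 4
AVL=1 ≤ VLMAX=4, so vl = 1
  i=0: xor(0x29,0xe9) → 192
  i=1: tail/ones → 4294967295
  i=2: tail/ones → 4294967295
  i=3: tail/ones → 4294967295

vd = [192, 4294967295, 4294967295, 4294967295]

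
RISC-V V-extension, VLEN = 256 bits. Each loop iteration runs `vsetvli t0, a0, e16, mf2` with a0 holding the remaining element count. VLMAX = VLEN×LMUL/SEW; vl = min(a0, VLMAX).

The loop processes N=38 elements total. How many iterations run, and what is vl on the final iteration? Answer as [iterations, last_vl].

VLMAX = VLEN×LMUL/SEW = 256×1/2/16 = 8
N=38: ⌈38/8⌉ = 5 iters; last vl = 38 − 4×8 = 6

[iterations, last_vl] = [5, 6]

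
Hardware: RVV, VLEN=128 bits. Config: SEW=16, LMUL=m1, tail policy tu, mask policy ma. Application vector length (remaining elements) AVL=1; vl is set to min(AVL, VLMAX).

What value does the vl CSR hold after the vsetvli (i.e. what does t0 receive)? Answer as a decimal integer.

vl = 1

VLMAX = (128 × 1) / 16 = 8 lanes
AVL=1 ≤ VLMAX=8, so vl = 1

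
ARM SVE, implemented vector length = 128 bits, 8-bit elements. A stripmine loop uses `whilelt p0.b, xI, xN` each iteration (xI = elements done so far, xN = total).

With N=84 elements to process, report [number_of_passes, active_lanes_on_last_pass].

register lanes = 128/8 = 16
N=84: ⌈84/16⌉ = 6 iters; last vl = 84 − 5×16 = 4

[iterations, last_vl] = [6, 4]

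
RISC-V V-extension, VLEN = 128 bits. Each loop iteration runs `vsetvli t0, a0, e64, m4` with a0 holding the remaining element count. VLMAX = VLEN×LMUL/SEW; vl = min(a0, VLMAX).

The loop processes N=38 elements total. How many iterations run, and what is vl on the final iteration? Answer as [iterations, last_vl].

[iterations, last_vl] = [5, 6]

VLMAX = (128 × 4) / 64 = 8 lanes
N=38: ⌈38/8⌉ = 5 iters; last vl = 38 − 4×8 = 6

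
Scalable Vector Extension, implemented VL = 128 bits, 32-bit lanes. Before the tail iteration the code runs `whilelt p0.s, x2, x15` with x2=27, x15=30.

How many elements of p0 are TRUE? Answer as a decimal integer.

128-bit reg / 32-bit elem → 4 lanes
active while 27+j < 30, i.e. j ∈ [0,3) capped at 4 ⇒ 3

vl = 3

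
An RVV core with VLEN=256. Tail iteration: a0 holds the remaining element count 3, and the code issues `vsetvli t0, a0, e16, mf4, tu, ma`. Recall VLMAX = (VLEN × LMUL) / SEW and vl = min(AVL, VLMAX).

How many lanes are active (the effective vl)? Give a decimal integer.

vl = 3

VLMAX = (256 × 1/4) / 16 = 4 lanes
vl ← min(3, 4) = 3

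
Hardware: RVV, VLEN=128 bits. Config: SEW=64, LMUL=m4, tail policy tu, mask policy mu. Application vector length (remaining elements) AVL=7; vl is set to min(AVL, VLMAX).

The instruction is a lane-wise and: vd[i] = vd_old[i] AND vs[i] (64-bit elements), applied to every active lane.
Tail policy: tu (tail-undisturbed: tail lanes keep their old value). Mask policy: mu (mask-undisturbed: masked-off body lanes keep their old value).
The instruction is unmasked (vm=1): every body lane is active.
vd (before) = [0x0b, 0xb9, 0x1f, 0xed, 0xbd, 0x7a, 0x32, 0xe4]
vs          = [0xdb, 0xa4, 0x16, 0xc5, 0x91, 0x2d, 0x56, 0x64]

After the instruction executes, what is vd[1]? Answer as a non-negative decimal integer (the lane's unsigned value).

lanes per group: 128·4/64 = 8
vl ← min(7, 8) = 7
lane  0: and(0x0b,0xdb) ⇒ 0x0b
lane  1: and(0xb9,0xa4) ⇒ 0xa0
lane  2: and(0x1f,0x16) ⇒ 0x16
lane  3: and(0xed,0xc5) ⇒ 0xc5
lane  4: and(0xbd,0x91) ⇒ 0x91
lane  5: and(0x7a,0x2d) ⇒ 0x28
lane  6: and(0x32,0x56) ⇒ 0x12
lane  7: tail/keep ⇒ 0xe4

vd[1] = 160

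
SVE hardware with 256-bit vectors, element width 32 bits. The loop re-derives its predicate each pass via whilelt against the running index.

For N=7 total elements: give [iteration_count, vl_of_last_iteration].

256-bit reg / 32-bit elem → 8 lanes
iterations = ceil(7/8) = 1; final-pass vl = 7

[iterations, last_vl] = [1, 7]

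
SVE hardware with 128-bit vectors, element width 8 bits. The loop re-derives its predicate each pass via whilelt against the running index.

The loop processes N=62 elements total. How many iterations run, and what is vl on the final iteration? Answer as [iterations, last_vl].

[iterations, last_vl] = [4, 14]

register lanes = 128/8 = 16
iterations = ceil(62/16) = 4; final-pass vl = 14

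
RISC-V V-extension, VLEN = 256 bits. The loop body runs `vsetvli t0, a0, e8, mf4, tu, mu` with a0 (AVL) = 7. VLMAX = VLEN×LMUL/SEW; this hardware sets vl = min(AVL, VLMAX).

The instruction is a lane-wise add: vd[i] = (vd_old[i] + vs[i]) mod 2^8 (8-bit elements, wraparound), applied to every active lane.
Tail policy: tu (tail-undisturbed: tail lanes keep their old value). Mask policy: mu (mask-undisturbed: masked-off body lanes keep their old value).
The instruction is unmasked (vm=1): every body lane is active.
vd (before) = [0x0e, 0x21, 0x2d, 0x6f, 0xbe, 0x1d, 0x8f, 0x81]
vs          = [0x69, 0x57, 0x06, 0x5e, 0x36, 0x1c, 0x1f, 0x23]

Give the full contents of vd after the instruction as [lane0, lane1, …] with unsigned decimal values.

lanes per group: 256·1/4/8 = 8
vl ← min(7, 8) = 7
vd[0] add(0x0e,0x69) -> 0x77
vd[1] add(0x21,0x57) -> 0x78
vd[2] add(0x2d,0x06) -> 0x33
vd[3] add(0x6f,0x5e) -> 0xcd
vd[4] add(0xbe,0x36) -> 0xf4
vd[5] add(0x1d,0x1c) -> 0x39
vd[6] add(0x8f,0x1f) -> 0xae
vd[7] tail/keep -> 0x81

vd = [119, 120, 51, 205, 244, 57, 174, 129]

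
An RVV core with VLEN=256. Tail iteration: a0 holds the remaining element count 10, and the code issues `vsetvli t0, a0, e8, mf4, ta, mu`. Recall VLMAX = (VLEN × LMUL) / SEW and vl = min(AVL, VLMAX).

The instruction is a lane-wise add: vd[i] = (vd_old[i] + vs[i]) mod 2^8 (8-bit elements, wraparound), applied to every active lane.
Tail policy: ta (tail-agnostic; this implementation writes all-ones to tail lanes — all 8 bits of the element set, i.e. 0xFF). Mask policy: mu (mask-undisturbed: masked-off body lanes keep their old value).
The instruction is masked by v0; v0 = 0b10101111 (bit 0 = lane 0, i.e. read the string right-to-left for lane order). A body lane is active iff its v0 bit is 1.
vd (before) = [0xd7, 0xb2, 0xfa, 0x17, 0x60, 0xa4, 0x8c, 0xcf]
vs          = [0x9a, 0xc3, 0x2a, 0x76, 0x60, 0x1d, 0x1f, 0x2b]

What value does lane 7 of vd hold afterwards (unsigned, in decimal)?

vd[7] = 250

VLMAX = (256 × 1/4) / 8 = 8 lanes
AVL=10 > VLMAX=8, so vl = 8
lane  0: add(0xd7,0x9a) ⇒ 0x71
lane  1: add(0xb2,0xc3) ⇒ 0x75
lane  2: add(0xfa,0x2a) ⇒ 0x24
lane  3: add(0x17,0x76) ⇒ 0x8d
lane  4: mask-off/keep ⇒ 0x60
lane  5: add(0xa4,0x1d) ⇒ 0xc1
lane  6: mask-off/keep ⇒ 0x8c
lane  7: add(0xcf,0x2b) ⇒ 0xfa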